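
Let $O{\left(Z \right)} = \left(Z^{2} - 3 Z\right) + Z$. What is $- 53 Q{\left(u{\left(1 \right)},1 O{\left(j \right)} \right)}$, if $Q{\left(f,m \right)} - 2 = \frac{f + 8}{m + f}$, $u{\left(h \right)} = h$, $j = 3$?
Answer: $- \frac{901}{4} \approx -225.25$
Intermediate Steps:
$O{\left(Z \right)} = Z^{2} - 2 Z$
$Q{\left(f,m \right)} = 2 + \frac{8 + f}{f + m}$ ($Q{\left(f,m \right)} = 2 + \frac{f + 8}{m + f} = 2 + \frac{8 + f}{f + m}$)
$- 53 Q{\left(u{\left(1 \right)},1 O{\left(j \right)} \right)} = - 53 \frac{8 + 2 \cdot 1 \cdot 3 \left(-2 + 3\right) + 3 \cdot 1}{1 + 1 \cdot 3 \left(-2 + 3\right)} = - 53 \frac{8 + 2 \cdot 1 \cdot 3 \cdot 1 + 3}{1 + 1 \cdot 3 \cdot 1} = - 53 \frac{8 + 2 \cdot 1 \cdot 3 + 3}{1 + 1 \cdot 3} = - 53 \frac{8 + 2 \cdot 3 + 3}{1 + 3} = - 53 \frac{8 + 6 + 3}{4} = - 53 \cdot \frac{1}{4} \cdot 17 = \left(-53\right) \frac{17}{4} = - \frac{901}{4}$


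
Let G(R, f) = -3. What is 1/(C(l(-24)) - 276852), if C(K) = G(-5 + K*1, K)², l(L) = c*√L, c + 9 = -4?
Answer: -1/276843 ≈ -3.6122e-6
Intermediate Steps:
c = -13 (c = -9 - 4 = -13)
l(L) = -13*√L
C(K) = 9 (C(K) = (-3)² = 9)
1/(C(l(-24)) - 276852) = 1/(9 - 276852) = 1/(-276843) = -1/276843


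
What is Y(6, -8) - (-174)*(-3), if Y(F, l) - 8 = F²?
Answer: -478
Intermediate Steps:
Y(F, l) = 8 + F²
Y(6, -8) - (-174)*(-3) = (8 + 6²) - (-174)*(-3) = (8 + 36) - 58*9 = 44 - 522 = -478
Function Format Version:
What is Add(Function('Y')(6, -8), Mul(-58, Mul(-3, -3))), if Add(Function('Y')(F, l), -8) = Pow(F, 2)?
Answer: -478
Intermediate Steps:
Function('Y')(F, l) = Add(8, Pow(F, 2))
Add(Function('Y')(6, -8), Mul(-58, Mul(-3, -3))) = Add(Add(8, Pow(6, 2)), Mul(-58, Mul(-3, -3))) = Add(Add(8, 36), Mul(-58, 9)) = Add(44, -522) = -478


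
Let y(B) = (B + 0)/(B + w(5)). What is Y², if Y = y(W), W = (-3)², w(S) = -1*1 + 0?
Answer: 81/64 ≈ 1.2656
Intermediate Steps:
w(S) = -1 (w(S) = -1 + 0 = -1)
W = 9
y(B) = B/(-1 + B) (y(B) = (B + 0)/(B - 1) = B/(-1 + B))
Y = 9/8 (Y = 9/(-1 + 9) = 9/8 ≈ 1.1250)
Y² = (9/8)² = 81/64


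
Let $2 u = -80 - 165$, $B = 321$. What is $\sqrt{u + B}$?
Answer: $\frac{\sqrt{794}}{2} \approx 14.089$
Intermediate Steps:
$u = - \frac{245}{2}$ ($u = \frac{-80 - 165}{2} = \frac{1}{2} \left(-245\right) = - \frac{245}{2} \approx -122.5$)
$\sqrt{u + B} = \sqrt{- \frac{245}{2} + 321} = \sqrt{\frac{397}{2}} = \frac{\sqrt{794}}{2}$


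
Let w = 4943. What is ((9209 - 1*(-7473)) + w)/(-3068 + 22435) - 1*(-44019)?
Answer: 852537598/19367 ≈ 44020.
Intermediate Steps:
((9209 - 1*(-7473)) + w)/(-3068 + 22435) - 1*(-44019) = ((9209 - 1*(-7473)) + 4943)/(-3068 + 22435) - 1*(-44019) = ((9209 + 7473) + 4943)/19367 + 44019 = (16682 + 4943)*(1/19367) + 44019 = 21625*(1/19367) + 44019 = 21625/19367 + 44019 = 852537598/19367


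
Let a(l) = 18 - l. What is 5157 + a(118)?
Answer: 5057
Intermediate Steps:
5157 + a(118) = 5157 + (18 - 1*118) = 5157 + (18 - 118) = 5157 - 100 = 5057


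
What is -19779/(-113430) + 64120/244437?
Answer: 212418439/486429630 ≈ 0.43669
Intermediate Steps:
-19779/(-113430) + 64120/244437 = -19779*(-1/113430) + 64120*(1/244437) = 347/1990 + 64120/244437 = 212418439/486429630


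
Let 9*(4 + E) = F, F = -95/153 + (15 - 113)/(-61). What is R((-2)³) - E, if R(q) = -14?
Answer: -849169/83997 ≈ -10.110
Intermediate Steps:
F = 9199/9333 (F = -95*1/153 - 98*(-1/61) = -95/153 + 98/61 = 9199/9333 ≈ 0.98564)
E = -326789/83997 (E = -4 + (⅑)*(9199/9333) = -4 + 9199/83997 = -326789/83997 ≈ -3.8905)
R((-2)³) - E = -14 - 1*(-326789/83997) = -14 + 326789/83997 = -849169/83997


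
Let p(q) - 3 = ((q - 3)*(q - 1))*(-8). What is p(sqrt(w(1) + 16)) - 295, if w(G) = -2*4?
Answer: -380 + 64*sqrt(2) ≈ -289.49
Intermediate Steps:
w(G) = -8
p(q) = 3 - 8*(-1 + q)*(-3 + q) (p(q) = 3 + ((q - 3)*(q - 1))*(-8) = 3 + ((-3 + q)*(-1 + q))*(-8) = 3 + ((-1 + q)*(-3 + q))*(-8) = 3 - 8*(-1 + q)*(-3 + q))
p(sqrt(w(1) + 16)) - 295 = (-21 - 8*(sqrt(-8 + 16))**2 + 32*sqrt(-8 + 16)) - 295 = (-21 - 8*(sqrt(8))**2 + 32*sqrt(8)) - 295 = (-21 - 8*(2*sqrt(2))**2 + 32*(2*sqrt(2))) - 295 = (-21 - 8*8 + 64*sqrt(2)) - 295 = (-21 - 64 + 64*sqrt(2)) - 295 = (-85 + 64*sqrt(2)) - 295 = -380 + 64*sqrt(2)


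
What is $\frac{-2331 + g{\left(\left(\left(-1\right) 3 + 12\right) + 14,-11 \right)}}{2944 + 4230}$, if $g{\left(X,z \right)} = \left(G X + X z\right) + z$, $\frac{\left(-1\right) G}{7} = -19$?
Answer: $\frac{232}{3587} \approx 0.064678$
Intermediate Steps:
$G = 133$ ($G = \left(-7\right) \left(-19\right) = 133$)
$g{\left(X,z \right)} = z + 133 X + X z$ ($g{\left(X,z \right)} = \left(133 X + X z\right) + z = z + 133 X + X z$)
$\frac{-2331 + g{\left(\left(\left(-1\right) 3 + 12\right) + 14,-11 \right)}}{2944 + 4230} = \frac{-2331 + \left(-11 + 133 \left(\left(\left(-1\right) 3 + 12\right) + 14\right) + \left(\left(\left(-1\right) 3 + 12\right) + 14\right) \left(-11\right)\right)}{2944 + 4230} = \frac{-2331 + \left(-11 + 133 \left(\left(-3 + 12\right) + 14\right) + \left(\left(-3 + 12\right) + 14\right) \left(-11\right)\right)}{7174} = \left(-2331 + \left(-11 + 133 \left(9 + 14\right) + \left(9 + 14\right) \left(-11\right)\right)\right) \frac{1}{7174} = \left(-2331 + \left(-11 + 133 \cdot 23 + 23 \left(-11\right)\right)\right) \frac{1}{7174} = \left(-2331 - -2795\right) \frac{1}{7174} = \left(-2331 + 2795\right) \frac{1}{7174} = 464 \cdot \frac{1}{7174} = \frac{232}{3587}$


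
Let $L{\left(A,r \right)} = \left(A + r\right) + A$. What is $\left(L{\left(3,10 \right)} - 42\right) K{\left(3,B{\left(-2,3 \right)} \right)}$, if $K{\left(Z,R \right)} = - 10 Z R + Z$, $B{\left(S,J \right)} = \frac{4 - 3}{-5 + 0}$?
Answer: $-234$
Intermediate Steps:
$L{\left(A,r \right)} = r + 2 A$
$B{\left(S,J \right)} = - \frac{1}{5}$ ($B{\left(S,J \right)} = 1 \frac{1}{-5} = 1 \left(- \frac{1}{5}\right) = - \frac{1}{5}$)
$K{\left(Z,R \right)} = Z - 10 R Z$ ($K{\left(Z,R \right)} = - 10 R Z + Z = Z - 10 R Z$)
$\left(L{\left(3,10 \right)} - 42\right) K{\left(3,B{\left(-2,3 \right)} \right)} = \left(\left(10 + 2 \cdot 3\right) - 42\right) 3 \left(1 - -2\right) = \left(\left(10 + 6\right) - 42\right) 3 \left(1 + 2\right) = \left(16 - 42\right) 3 \cdot 3 = \left(-26\right) 9 = -234$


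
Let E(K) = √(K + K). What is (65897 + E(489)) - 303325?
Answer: -237428 + √978 ≈ -2.3740e+5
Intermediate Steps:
E(K) = √2*√K (E(K) = √(2*K) = √2*√K)
(65897 + E(489)) - 303325 = (65897 + √2*√489) - 303325 = (65897 + √978) - 303325 = -237428 + √978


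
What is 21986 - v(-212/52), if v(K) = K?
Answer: 285871/13 ≈ 21990.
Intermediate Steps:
21986 - v(-212/52) = 21986 - (-212)/52 = 21986 - 1*(-53/13) = 21986 + 53/13 = 285871/13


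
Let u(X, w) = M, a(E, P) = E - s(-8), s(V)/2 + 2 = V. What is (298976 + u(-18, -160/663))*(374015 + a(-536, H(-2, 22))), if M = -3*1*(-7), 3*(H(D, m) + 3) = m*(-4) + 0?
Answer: 111675080503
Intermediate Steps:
s(V) = -4 + 2*V
H(D, m) = -3 - 4*m/3 (H(D, m) = -3 + (m*(-4) + 0)/3 = -3 + (-4*m + 0)/3 = -3 + (-4*m)/3 = -3 - 4*m/3)
M = 21 (M = -3*(-7) = 21)
a(E, P) = 20 + E (a(E, P) = E - (-4 + 2*(-8)) = E - (-4 - 16) = E - 1*(-20) = E + 20 = 20 + E)
u(X, w) = 21
(298976 + u(-18, -160/663))*(374015 + a(-536, H(-2, 22))) = (298976 + 21)*(374015 + (20 - 536)) = 298997*(374015 - 516) = 298997*373499 = 111675080503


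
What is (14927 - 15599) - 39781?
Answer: -40453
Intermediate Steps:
(14927 - 15599) - 39781 = -672 - 39781 = -40453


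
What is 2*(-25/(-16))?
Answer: 25/8 ≈ 3.1250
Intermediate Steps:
2*(-25/(-16)) = 2*(-25*(-1/16)) = 2*(25/16) = 25/8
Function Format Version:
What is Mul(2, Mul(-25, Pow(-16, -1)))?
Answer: Rational(25, 8) ≈ 3.1250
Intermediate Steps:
Mul(2, Mul(-25, Pow(-16, -1))) = Mul(2, Mul(-25, Rational(-1, 16))) = Mul(2, Rational(25, 16)) = Rational(25, 8)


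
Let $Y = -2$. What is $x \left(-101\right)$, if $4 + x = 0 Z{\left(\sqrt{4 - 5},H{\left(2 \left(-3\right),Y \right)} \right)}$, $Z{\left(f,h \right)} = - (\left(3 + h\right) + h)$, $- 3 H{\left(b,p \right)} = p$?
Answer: $404$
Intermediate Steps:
$H{\left(b,p \right)} = - \frac{p}{3}$
$Z{\left(f,h \right)} = -3 - 2 h$ ($Z{\left(f,h \right)} = - (3 + 2 h) = -3 - 2 h$)
$x = -4$ ($x = -4 + 0 \left(-3 - 2 \left(\left(- \frac{1}{3}\right) \left(-2\right)\right)\right) = -4 + 0 \left(-3 - \frac{4}{3}\right) = -4 + 0 \left(- \frac{13}{3}\right) = -4 + 0 = -4$)
$x \left(-101\right) = \left(-4\right) \left(-101\right) = 404$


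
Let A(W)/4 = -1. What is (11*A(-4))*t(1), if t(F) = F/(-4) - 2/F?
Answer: 99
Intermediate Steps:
t(F) = -2/F - F/4 (t(F) = F*(-1/4) - 2/F = -F/4 - 2/F = -2/F - F/4)
A(W) = -4 (A(W) = 4*(-1) = -4)
(11*A(-4))*t(1) = (11*(-4))*(-2/1 - 1/4*1) = -44*(-2*1 - 1/4) = -44*(-2 - 1/4) = -44*(-9/4) = 99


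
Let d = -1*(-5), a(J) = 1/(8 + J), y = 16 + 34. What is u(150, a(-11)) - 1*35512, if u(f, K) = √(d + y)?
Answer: -35512 + √55 ≈ -35505.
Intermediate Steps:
y = 50
d = 5
u(f, K) = √55 (u(f, K) = √(5 + 50) = √55)
u(150, a(-11)) - 1*35512 = √55 - 1*35512 = √55 - 35512 = -35512 + √55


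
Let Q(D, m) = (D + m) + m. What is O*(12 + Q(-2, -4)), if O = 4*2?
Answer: 16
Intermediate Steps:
O = 8
Q(D, m) = D + 2*m
O*(12 + Q(-2, -4)) = 8*(12 + (-2 + 2*(-4))) = 8*(12 + (-2 - 8)) = 8*(12 - 10) = 8*2 = 16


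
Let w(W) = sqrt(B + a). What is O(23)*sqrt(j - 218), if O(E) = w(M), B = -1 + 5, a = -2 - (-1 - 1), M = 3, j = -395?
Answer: 2*I*sqrt(613) ≈ 49.518*I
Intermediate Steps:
a = 0 (a = -2 - 1*(-2) = -2 + 2 = 0)
B = 4
w(W) = 2 (w(W) = sqrt(4 + 0) = sqrt(4) = 2)
O(E) = 2
O(23)*sqrt(j - 218) = 2*sqrt(-395 - 218) = 2*sqrt(-613) = 2*(I*sqrt(613)) = 2*I*sqrt(613)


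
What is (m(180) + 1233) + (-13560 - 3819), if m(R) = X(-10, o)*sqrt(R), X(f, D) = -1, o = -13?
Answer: -16146 - 6*sqrt(5) ≈ -16159.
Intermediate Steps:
m(R) = -sqrt(R)
(m(180) + 1233) + (-13560 - 3819) = (-sqrt(180) + 1233) + (-13560 - 3819) = (-6*sqrt(5) + 1233) - 17379 = (1233 - 6*sqrt(5)) - 17379 = -16146 - 6*sqrt(5)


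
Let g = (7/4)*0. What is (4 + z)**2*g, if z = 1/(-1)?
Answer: 0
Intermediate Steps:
z = -1 (z = 1*(-1) = -1)
g = 0 (g = (7*(1/4))*0 = (7/4)*0 = 0)
(4 + z)**2*g = (4 - 1)**2*0 = 3**2*0 = 9*0 = 0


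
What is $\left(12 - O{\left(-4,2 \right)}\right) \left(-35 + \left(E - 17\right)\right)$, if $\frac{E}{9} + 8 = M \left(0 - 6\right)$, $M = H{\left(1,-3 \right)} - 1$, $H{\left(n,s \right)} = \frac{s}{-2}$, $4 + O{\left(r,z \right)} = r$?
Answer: $-3020$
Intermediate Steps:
$O{\left(r,z \right)} = -4 + r$
$H{\left(n,s \right)} = - \frac{s}{2}$ ($H{\left(n,s \right)} = s \left(- \frac{1}{2}\right) = - \frac{s}{2}$)
$M = \frac{1}{2}$ ($M = \left(- \frac{1}{2}\right) \left(-3\right) - 1 = \frac{3}{2} - 1 = \frac{1}{2} \approx 0.5$)
$E = -99$ ($E = -72 + 9 \frac{0 - 6}{2} = -72 + 9 \cdot \frac{1}{2} \left(-6\right) = -72 + 9 \left(-3\right) = -72 - 27 = -99$)
$\left(12 - O{\left(-4,2 \right)}\right) \left(-35 + \left(E - 17\right)\right) = \left(12 - \left(-4 - 4\right)\right) \left(-35 - 116\right) = \left(12 - -8\right) \left(-35 - 116\right) = \left(12 + 8\right) \left(-151\right) = 20 \left(-151\right) = -3020$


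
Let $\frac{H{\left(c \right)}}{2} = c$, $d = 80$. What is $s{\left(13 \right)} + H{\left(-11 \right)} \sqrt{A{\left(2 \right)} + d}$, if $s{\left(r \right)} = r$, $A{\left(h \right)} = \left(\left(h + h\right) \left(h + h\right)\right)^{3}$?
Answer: $13 - 264 \sqrt{29} \approx -1408.7$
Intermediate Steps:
$H{\left(c \right)} = 2 c$
$A{\left(h \right)} = 64 h^{6}$ ($A{\left(h \right)} = \left(2 h 2 h\right)^{3} = \left(4 h^{2}\right)^{3} = 64 h^{6}$)
$s{\left(13 \right)} + H{\left(-11 \right)} \sqrt{A{\left(2 \right)} + d} = 13 + 2 \left(-11\right) \sqrt{64 \cdot 2^{6} + 80} = 13 - 22 \sqrt{64 \cdot 64 + 80} = 13 - 22 \sqrt{4096 + 80} = 13 - 22 \sqrt{4176} = 13 - 22 \cdot 12 \sqrt{29} = 13 - 264 \sqrt{29}$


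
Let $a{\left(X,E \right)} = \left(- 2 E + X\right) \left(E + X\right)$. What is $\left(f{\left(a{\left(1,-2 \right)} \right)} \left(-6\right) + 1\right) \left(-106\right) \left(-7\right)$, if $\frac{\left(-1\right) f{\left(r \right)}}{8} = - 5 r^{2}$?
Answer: $-4451258$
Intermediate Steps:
$a{\left(X,E \right)} = \left(E + X\right) \left(X - 2 E\right)$ ($a{\left(X,E \right)} = \left(X - 2 E\right) \left(E + X\right) = \left(E + X\right) \left(X - 2 E\right)$)
$f{\left(r \right)} = 40 r^{2}$ ($f{\left(r \right)} = - 8 \left(- 5 r^{2}\right) = 40 r^{2}$)
$\left(f{\left(a{\left(1,-2 \right)} \right)} \left(-6\right) + 1\right) \left(-106\right) \left(-7\right) = \left(40 \left(1^{2} - 2 \left(-2\right)^{2} - \left(-2\right) 1\right)^{2} \left(-6\right) + 1\right) \left(-106\right) \left(-7\right) = \left(40 \left(1 - 8 + 2\right)^{2} \left(-6\right) + 1\right) \left(-106\right) \left(-7\right) = \left(40 \left(-5\right)^{2} \left(-6\right) + 1\right) \left(-106\right) \left(-7\right) = \left(40 \cdot 25 \left(-6\right) + 1\right) \left(-106\right) \left(-7\right) = \left(1000 \left(-6\right) + 1\right) \left(-106\right) \left(-7\right) = \left(-6000 + 1\right) \left(-106\right) \left(-7\right) = \left(-5999\right) \left(-106\right) \left(-7\right) = 635894 \left(-7\right) = -4451258$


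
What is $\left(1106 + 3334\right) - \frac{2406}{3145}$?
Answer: $\frac{13961394}{3145} \approx 4439.2$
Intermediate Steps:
$\left(1106 + 3334\right) - \frac{2406}{3145} = 4440 - \frac{2406}{3145} = \frac{13961394}{3145}$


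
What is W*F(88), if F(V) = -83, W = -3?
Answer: 249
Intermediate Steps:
W*F(88) = -3*(-83) = 249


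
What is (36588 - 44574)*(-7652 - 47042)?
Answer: 436786284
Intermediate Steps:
(36588 - 44574)*(-7652 - 47042) = -7986*(-54694) = 436786284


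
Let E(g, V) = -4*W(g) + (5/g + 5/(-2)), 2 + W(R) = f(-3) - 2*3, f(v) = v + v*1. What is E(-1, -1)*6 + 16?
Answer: 307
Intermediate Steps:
f(v) = 2*v (f(v) = v + v = 2*v)
W(R) = -14 (W(R) = -2 + (2*(-3) - 2*3) = -2 + (-6 - 6) = -2 - 12 = -14)
E(g, V) = 107/2 + 5/g (E(g, V) = -4*(-14) + (5/g + 5/(-2)) = 56 + (5/g + 5*(-½)) = 56 + (5/g - 5/2) = 56 + (-5/2 + 5/g) = 107/2 + 5/g)
E(-1, -1)*6 + 16 = (107/2 + 5/(-1))*6 + 16 = (107/2 + 5*(-1))*6 + 16 = (107/2 - 5)*6 + 16 = (97/2)*6 + 16 = 291 + 16 = 307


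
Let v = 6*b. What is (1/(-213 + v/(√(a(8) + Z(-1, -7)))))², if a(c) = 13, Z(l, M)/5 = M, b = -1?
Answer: 121/(9*(781 - I*√22)²) ≈ 2.2039e-5 + 2.6473e-7*I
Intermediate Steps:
Z(l, M) = 5*M
v = -6 (v = 6*(-1) = -6)
(1/(-213 + v/(√(a(8) + Z(-1, -7)))))² = (1/(-213 - 6/√(13 + 5*(-7))))² = (1/(-213 - 6/√(13 - 35)))² = (1/(-213 - 6*(-I*√22/22)))² = (1/(-213 - (-3)*I*√22/11))² = (1/(-213 + 3*I*√22/11))² = (-213 + 3*I*√22/11)⁻²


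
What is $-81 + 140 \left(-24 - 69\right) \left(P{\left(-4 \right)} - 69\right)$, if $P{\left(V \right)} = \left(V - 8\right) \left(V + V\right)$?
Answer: $-351621$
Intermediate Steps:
$P{\left(V \right)} = 2 V \left(-8 + V\right)$ ($P{\left(V \right)} = \left(-8 + V\right) 2 V = 2 V \left(-8 + V\right)$)
$-81 + 140 \left(-24 - 69\right) \left(P{\left(-4 \right)} - 69\right) = -81 + 140 \left(-24 - 69\right) \left(2 \left(-4\right) \left(-8 - 4\right) - 69\right) = -81 + 140 \left(- 93 \left(2 \left(-4\right) \left(-12\right) - 69\right)\right) = -81 + 140 \left(- 93 \left(96 - 69\right)\right) = -81 + 140 \left(\left(-93\right) 27\right) = -81 + 140 \left(-2511\right) = -81 - 351540 = -351621$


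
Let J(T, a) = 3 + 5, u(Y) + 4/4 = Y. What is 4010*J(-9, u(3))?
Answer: 32080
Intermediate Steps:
u(Y) = -1 + Y
J(T, a) = 8
4010*J(-9, u(3)) = 4010*8 = 32080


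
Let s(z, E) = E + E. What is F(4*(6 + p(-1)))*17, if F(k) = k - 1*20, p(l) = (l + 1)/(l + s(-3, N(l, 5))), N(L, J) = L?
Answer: 68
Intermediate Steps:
s(z, E) = 2*E
p(l) = (1 + l)/(3*l) (p(l) = (l + 1)/(l + 2*l) = (1 + l)/((3*l)) = (1 + l)*(1/(3*l)) = (1 + l)/(3*l))
F(k) = -20 + k (F(k) = k - 20 = -20 + k)
F(4*(6 + p(-1)))*17 = (-20 + 4*(6 + (⅓)*(1 - 1)/(-1)))*17 = (-20 + 4*(6 + (⅓)*(-1)*0))*17 = (-20 + 4*(6 + 0))*17 = (-20 + 4*6)*17 = (-20 + 24)*17 = 4*17 = 68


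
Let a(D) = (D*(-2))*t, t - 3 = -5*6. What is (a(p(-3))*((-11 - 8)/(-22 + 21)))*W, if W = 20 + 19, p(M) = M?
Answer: -120042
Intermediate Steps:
t = -27 (t = 3 - 5*6 = 3 - 30 = -27)
W = 39
a(D) = 54*D (a(D) = (D*(-2))*(-27) = -2*D*(-27) = 54*D)
(a(p(-3))*((-11 - 8)/(-22 + 21)))*W = ((54*(-3))*((-11 - 8)/(-22 + 21)))*39 = -(-3078)/(-1)*39 = -(-3078)*(-1)*39 = -162*19*39 = -3078*39 = -120042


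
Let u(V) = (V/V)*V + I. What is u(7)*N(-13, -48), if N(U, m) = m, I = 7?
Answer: -672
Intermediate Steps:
u(V) = 7 + V (u(V) = (V/V)*V + 7 = 1*V + 7 = V + 7 = 7 + V)
u(7)*N(-13, -48) = (7 + 7)*(-48) = 14*(-48) = -672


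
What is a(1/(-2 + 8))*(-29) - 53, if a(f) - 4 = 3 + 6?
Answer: -430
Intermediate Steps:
a(f) = 13 (a(f) = 4 + (3 + 6) = 4 + 9 = 13)
a(1/(-2 + 8))*(-29) - 53 = 13*(-29) - 53 = -377 - 53 = -430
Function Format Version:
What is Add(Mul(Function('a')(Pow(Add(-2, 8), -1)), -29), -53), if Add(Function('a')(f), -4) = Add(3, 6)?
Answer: -430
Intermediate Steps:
Function('a')(f) = 13 (Function('a')(f) = Add(4, Add(3, 6)) = Add(4, 9) = 13)
Add(Mul(Function('a')(Pow(Add(-2, 8), -1)), -29), -53) = Add(Mul(13, -29), -53) = Add(-377, -53) = -430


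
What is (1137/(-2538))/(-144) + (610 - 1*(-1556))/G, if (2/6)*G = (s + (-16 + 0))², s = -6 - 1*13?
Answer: 88421203/149234400 ≈ 0.59250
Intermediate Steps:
s = -19 (s = -6 - 13 = -19)
G = 3675 (G = 3*(-19 + (-16 + 0))² = 3*(-19 - 16)² = 3*(-35)² = 3*1225 = 3675)
(1137/(-2538))/(-144) + (610 - 1*(-1556))/G = (1137/(-2538))/(-144) + (610 - 1*(-1556))/3675 = (1137*(-1/2538))*(-1/144) + (610 + 1556)*(1/3675) = -379/846*(-1/144) + 2166*(1/3675) = 379/121824 + 722/1225 = 88421203/149234400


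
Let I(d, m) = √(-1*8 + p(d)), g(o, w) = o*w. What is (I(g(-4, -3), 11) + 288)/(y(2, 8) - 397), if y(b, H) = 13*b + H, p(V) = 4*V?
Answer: -96/121 - 2*√10/363 ≈ -0.81081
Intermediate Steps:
y(b, H) = H + 13*b
I(d, m) = √(-8 + 4*d) (I(d, m) = √(-1*8 + 4*d) = √(-8 + 4*d))
(I(g(-4, -3), 11) + 288)/(y(2, 8) - 397) = (2*√(-2 - 4*(-3)) + 288)/((8 + 13*2) - 397) = (2*√(-2 + 12) + 288)/((8 + 26) - 397) = (2*√10 + 288)/(34 - 397) = (288 + 2*√10)/(-363) = (288 + 2*√10)*(-1/363) = -96/121 - 2*√10/363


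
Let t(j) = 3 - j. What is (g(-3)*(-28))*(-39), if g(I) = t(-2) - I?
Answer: 8736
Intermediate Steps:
g(I) = 5 - I (g(I) = (3 - 1*(-2)) - I = (3 + 2) - I = 5 - I)
(g(-3)*(-28))*(-39) = ((5 - 1*(-3))*(-28))*(-39) = ((5 + 3)*(-28))*(-39) = (8*(-28))*(-39) = -224*(-39) = 8736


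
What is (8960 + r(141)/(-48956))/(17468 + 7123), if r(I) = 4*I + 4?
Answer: 36553766/100323083 ≈ 0.36436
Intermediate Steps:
r(I) = 4 + 4*I
(8960 + r(141)/(-48956))/(17468 + 7123) = (8960 + (4 + 4*141)/(-48956))/(17468 + 7123) = (8960 + (4 + 564)*(-1/48956))/24591 = (8960 + 568*(-1/48956))*(1/24591) = (8960 - 142/12239)*(1/24591) = (109661298/12239)*(1/24591) = 36553766/100323083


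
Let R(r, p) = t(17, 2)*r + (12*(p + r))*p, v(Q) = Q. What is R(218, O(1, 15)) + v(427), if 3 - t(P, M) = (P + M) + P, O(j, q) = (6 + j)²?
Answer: 150229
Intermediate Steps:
t(P, M) = 3 - M - 2*P (t(P, M) = 3 - ((P + M) + P) = 3 - ((M + P) + P) = 3 - (M + 2*P) = 3 + (-M - 2*P) = 3 - M - 2*P)
R(r, p) = -33*r + p*(12*p + 12*r) (R(r, p) = (3 - 1*2 - 2*17)*r + (12*(p + r))*p = (3 - 2 - 34)*r + (12*p + 12*r)*p = -33*r + p*(12*p + 12*r))
R(218, O(1, 15)) + v(427) = (-33*218 + 12*((6 + 1)²)² + 12*(6 + 1)²*218) + 427 = (-7194 + 12*(7²)² + 12*7²*218) + 427 = (-7194 + 12*49² + 12*49*218) + 427 = (-7194 + 12*2401 + 128184) + 427 = (-7194 + 28812 + 128184) + 427 = 149802 + 427 = 150229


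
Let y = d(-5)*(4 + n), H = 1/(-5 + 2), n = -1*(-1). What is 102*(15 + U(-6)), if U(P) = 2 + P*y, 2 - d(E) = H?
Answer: -5406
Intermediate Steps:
n = 1
H = -1/3 (H = 1/(-3) = -1/3 ≈ -0.33333)
d(E) = 7/3 (d(E) = 2 - 1*(-1/3) = 2 + 1/3 = 7/3)
y = 35/3 (y = 7*(4 + 1)/3 = (7/3)*5 = 35/3 ≈ 11.667)
U(P) = 2 + 35*P/3 (U(P) = 2 + P*(35/3) = 2 + 35*P/3)
102*(15 + U(-6)) = 102*(15 + (2 + (35/3)*(-6))) = 102*(15 + (2 - 70)) = 102*(15 - 68) = 102*(-53) = -5406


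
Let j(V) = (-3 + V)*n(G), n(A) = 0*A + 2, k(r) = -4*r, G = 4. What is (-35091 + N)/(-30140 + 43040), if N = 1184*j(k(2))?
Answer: -61139/12900 ≈ -4.7395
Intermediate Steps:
n(A) = 2 (n(A) = 0 + 2 = 2)
j(V) = -6 + 2*V (j(V) = (-3 + V)*2 = -6 + 2*V)
N = -26048 (N = 1184*(-6 + 2*(-4*2)) = 1184*(-6 + 2*(-8)) = 1184*(-6 - 16) = 1184*(-22) = -26048)
(-35091 + N)/(-30140 + 43040) = (-35091 - 26048)/(-30140 + 43040) = -61139/12900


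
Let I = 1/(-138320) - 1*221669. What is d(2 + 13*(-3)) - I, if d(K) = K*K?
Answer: 30850616161/138320 ≈ 2.2304e+5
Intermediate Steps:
d(K) = K**2
I = -30661256081/138320 (I = -1/138320 - 221669 = -30661256081/138320 ≈ -2.2167e+5)
d(2 + 13*(-3)) - I = (2 + 13*(-3))**2 - 1*(-30661256081/138320) = (2 - 39)**2 + 30661256081/138320 = (-37)**2 + 30661256081/138320 = 1369 + 30661256081/138320 = 30850616161/138320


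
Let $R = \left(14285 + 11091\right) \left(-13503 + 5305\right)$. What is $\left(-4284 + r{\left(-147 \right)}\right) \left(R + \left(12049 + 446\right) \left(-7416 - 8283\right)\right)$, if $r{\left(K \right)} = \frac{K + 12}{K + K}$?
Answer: $\frac{169674317480511}{98} \approx 1.7314 \cdot 10^{12}$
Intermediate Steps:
$r{\left(K \right)} = \frac{12 + K}{2 K}$
$R = -208032448$ ($R = 25376 \left(-8198\right) = -208032448$)
$\left(-4284 + r{\left(-147 \right)}\right) \left(R + \left(12049 + 446\right) \left(-7416 - 8283\right)\right) = \left(-4284 + \frac{12 - 147}{2 \left(-147\right)}\right) \left(-208032448 + \left(12049 + 446\right) \left(-7416 - 8283\right)\right) = \left(-4284 + \frac{1}{2} \left(- \frac{1}{147}\right) \left(-135\right)\right) \left(-208032448 + 12495 \left(-15699\right)\right) = \left(-4284 + \frac{45}{98}\right) \left(-208032448 - 196159005\right) = \left(- \frac{419787}{98}\right) \left(-404191453\right) = \frac{169674317480511}{98}$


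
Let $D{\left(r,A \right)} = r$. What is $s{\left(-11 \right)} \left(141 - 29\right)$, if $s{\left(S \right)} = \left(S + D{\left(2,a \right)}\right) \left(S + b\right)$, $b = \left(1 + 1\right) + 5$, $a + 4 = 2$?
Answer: $4032$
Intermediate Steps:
$a = -2$ ($a = -4 + 2 = -2$)
$b = 7$ ($b = 2 + 5 = 7$)
$s{\left(S \right)} = \left(2 + S\right) \left(7 + S\right)$ ($s{\left(S \right)} = \left(S + 2\right) \left(S + 7\right) = \left(2 + S\right) \left(7 + S\right)$)
$s{\left(-11 \right)} \left(141 - 29\right) = \left(14 + \left(-11\right)^{2} + 9 \left(-11\right)\right) \left(141 - 29\right) = \left(14 + 121 - 99\right) 112 = 36 \cdot 112 = 4032$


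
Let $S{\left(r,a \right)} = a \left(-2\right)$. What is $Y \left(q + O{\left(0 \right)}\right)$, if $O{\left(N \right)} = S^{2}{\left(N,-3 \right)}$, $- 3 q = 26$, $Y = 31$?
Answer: $\frac{2542}{3} \approx 847.33$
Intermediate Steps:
$q = - \frac{26}{3}$ ($q = \left(- \frac{1}{3}\right) 26 = - \frac{26}{3} \approx -8.6667$)
$S{\left(r,a \right)} = - 2 a$
$O{\left(N \right)} = 36$ ($O{\left(N \right)} = \left(\left(-2\right) \left(-3\right)\right)^{2} = 6^{2} = 36$)
$Y \left(q + O{\left(0 \right)}\right) = 31 \left(- \frac{26}{3} + 36\right) = 31 \cdot \frac{82}{3} = \frac{2542}{3}$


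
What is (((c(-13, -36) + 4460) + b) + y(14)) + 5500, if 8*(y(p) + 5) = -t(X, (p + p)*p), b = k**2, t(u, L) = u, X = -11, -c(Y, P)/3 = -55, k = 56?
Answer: 106059/8 ≈ 13257.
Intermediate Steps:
c(Y, P) = 165 (c(Y, P) = -3*(-55) = 165)
b = 3136 (b = 56**2 = 3136)
y(p) = -29/8 (y(p) = -5 + (-1*(-11))/8 = -5 + (1/8)*11 = -5 + 11/8 = -29/8)
(((c(-13, -36) + 4460) + b) + y(14)) + 5500 = (((165 + 4460) + 3136) - 29/8) + 5500 = ((4625 + 3136) - 29/8) + 5500 = (7761 - 29/8) + 5500 = 62059/8 + 5500 = 106059/8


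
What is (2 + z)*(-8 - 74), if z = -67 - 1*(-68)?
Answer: -246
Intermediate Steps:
z = 1 (z = -67 + 68 = 1)
(2 + z)*(-8 - 74) = (2 + 1)*(-8 - 74) = 3*(-82) = -246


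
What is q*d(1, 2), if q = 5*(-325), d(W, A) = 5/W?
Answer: -8125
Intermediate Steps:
q = -1625
q*d(1, 2) = -8125/1 = -8125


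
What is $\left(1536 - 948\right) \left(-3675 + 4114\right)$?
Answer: $258132$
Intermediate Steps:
$\left(1536 - 948\right) \left(-3675 + 4114\right) = 588 \cdot 439 = 258132$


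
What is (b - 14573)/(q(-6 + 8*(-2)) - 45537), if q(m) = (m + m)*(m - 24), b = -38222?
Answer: 52795/43513 ≈ 1.2133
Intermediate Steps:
q(m) = 2*m*(-24 + m) (q(m) = (2*m)*(-24 + m) = 2*m*(-24 + m))
(b - 14573)/(q(-6 + 8*(-2)) - 45537) = (-38222 - 14573)/(2*(-6 + 8*(-2))*(-24 + (-6 + 8*(-2))) - 45537) = -52795/(2*(-6 - 16)*(-24 + (-6 - 16)) - 45537) = -52795/(2*(-22)*(-24 - 22) - 45537) = -52795/(2*(-22)*(-46) - 45537) = -52795/(2024 - 45537) = -52795/(-43513) = -52795*(-1/43513) = 52795/43513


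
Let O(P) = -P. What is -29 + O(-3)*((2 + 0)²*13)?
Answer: 127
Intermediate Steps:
-29 + O(-3)*((2 + 0)²*13) = -29 + (-1*(-3))*((2 + 0)²*13) = -29 + 3*(2²*13) = -29 + 3*(4*13) = -29 + 3*52 = -29 + 156 = 127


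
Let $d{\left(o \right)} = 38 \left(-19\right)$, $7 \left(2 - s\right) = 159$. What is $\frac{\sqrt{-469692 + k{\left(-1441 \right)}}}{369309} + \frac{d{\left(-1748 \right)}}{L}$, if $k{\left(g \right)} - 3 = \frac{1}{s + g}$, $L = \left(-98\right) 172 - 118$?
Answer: $\frac{361}{8487} + \frac{i \sqrt{12293384393090}}{1889384844} \approx 0.042536 + 0.0018557 i$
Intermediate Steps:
$s = - \frac{145}{7}$ ($s = 2 - \frac{159}{7} = - \frac{145}{7} \approx -20.714$)
$L = -16974$ ($L = -16856 - 118 = -16974$)
$d{\left(o \right)} = -722$
$k{\left(g \right)} = 3 + \frac{1}{- \frac{145}{7} + g}$
$\frac{\sqrt{-469692 + k{\left(-1441 \right)}}}{369309} + \frac{d{\left(-1748 \right)}}{L} = \frac{\sqrt{-469692 + \frac{-428 + 21 \left(-1441\right)}{-145 + 7 \left(-1441\right)}}}{369309} - \frac{722}{-16974} = \sqrt{-469692 + \frac{-428 - 30261}{-145 - 10087}} \cdot \frac{1}{369309} - - \frac{361}{8487} = \sqrt{-469692 + \frac{1}{-10232} \left(-30689\right)} \frac{1}{369309} + \frac{361}{8487} = \sqrt{-469692 - - \frac{30689}{10232}} \cdot \frac{1}{369309} + \frac{361}{8487} = \sqrt{-469692 + \frac{30689}{10232}} \cdot \frac{1}{369309} + \frac{361}{8487} = \sqrt{- \frac{4805857855}{10232}} \cdot \frac{1}{369309} + \frac{361}{8487} = \frac{i \sqrt{12293384393090}}{5116} \cdot \frac{1}{369309} + \frac{361}{8487} = \frac{i \sqrt{12293384393090}}{1889384844} + \frac{361}{8487} = \frac{361}{8487} + \frac{i \sqrt{12293384393090}}{1889384844}$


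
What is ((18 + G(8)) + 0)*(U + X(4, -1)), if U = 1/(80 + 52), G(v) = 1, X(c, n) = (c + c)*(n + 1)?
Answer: 19/132 ≈ 0.14394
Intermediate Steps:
X(c, n) = 2*c*(1 + n) (X(c, n) = (2*c)*(1 + n) = 2*c*(1 + n))
U = 1/132 ≈ 0.0075758
((18 + G(8)) + 0)*(U + X(4, -1)) = ((18 + 1) + 0)*(1/132 + 2*4*(1 - 1)) = (19 + 0)*(1/132 + 2*4*0) = 19*(1/132 + 0) = 19*(1/132) = 19/132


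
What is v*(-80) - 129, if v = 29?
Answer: -2449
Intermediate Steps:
v*(-80) - 129 = 29*(-80) - 129 = -2320 - 129 = -2449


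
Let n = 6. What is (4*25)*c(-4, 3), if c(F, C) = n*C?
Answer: 1800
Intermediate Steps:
c(F, C) = 6*C
(4*25)*c(-4, 3) = (4*25)*(6*3) = 100*18 = 1800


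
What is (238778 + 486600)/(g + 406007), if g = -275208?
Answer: 725378/130799 ≈ 5.5457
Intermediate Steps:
(238778 + 486600)/(g + 406007) = (238778 + 486600)/(-275208 + 406007) = 725378/130799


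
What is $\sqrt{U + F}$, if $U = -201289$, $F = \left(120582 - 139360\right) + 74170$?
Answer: $i \sqrt{145897} \approx 381.96 i$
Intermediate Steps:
$F = 55392$ ($F = -18778 + 74170 = 55392$)
$\sqrt{U + F} = \sqrt{-201289 + 55392} = \sqrt{-145897} = i \sqrt{145897}$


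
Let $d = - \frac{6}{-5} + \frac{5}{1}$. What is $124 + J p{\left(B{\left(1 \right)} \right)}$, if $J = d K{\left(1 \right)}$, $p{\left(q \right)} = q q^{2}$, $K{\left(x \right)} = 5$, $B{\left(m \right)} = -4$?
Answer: $-1860$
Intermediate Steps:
$p{\left(q \right)} = q^{3}$
$d = \frac{31}{5}$ ($d = \left(-6\right) \left(- \frac{1}{5}\right) + 5 \cdot 1 = \frac{6}{5} + 5 = \frac{31}{5} \approx 6.2$)
$J = 31$ ($J = \frac{31}{5} \cdot 5 = 31$)
$124 + J p{\left(B{\left(1 \right)} \right)} = 124 + 31 \left(-4\right)^{3} = 124 + 31 \left(-64\right) = 124 - 1984 = -1860$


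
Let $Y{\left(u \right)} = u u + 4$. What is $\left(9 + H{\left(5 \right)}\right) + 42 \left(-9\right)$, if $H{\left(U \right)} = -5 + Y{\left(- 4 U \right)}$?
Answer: $30$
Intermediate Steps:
$Y{\left(u \right)} = 4 + u^{2}$ ($Y{\left(u \right)} = u^{2} + 4 = 4 + u^{2}$)
$H{\left(U \right)} = -1 + 16 U^{2}$ ($H{\left(U \right)} = -5 + \left(4 + \left(- 4 U\right)^{2}\right) = -5 + \left(4 + 16 U^{2}\right) = -1 + 16 U^{2}$)
$\left(9 + H{\left(5 \right)}\right) + 42 \left(-9\right) = \left(9 - \left(1 - 16 \cdot 5^{2}\right)\right) + 42 \left(-9\right) = \left(9 + \left(-1 + 16 \cdot 25\right)\right) - 378 = \left(9 + \left(-1 + 400\right)\right) - 378 = \left(9 + 399\right) - 378 = 408 - 378 = 30$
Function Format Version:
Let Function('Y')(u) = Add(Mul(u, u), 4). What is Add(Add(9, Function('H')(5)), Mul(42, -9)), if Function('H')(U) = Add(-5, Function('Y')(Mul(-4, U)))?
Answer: 30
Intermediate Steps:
Function('Y')(u) = Add(4, Pow(u, 2)) (Function('Y')(u) = Add(Pow(u, 2), 4) = Add(4, Pow(u, 2)))
Function('H')(U) = Add(-1, Mul(16, Pow(U, 2))) (Function('H')(U) = Add(-5, Add(4, Pow(Mul(-4, U), 2))) = Add(-5, Add(4, Mul(16, Pow(U, 2)))) = Add(-1, Mul(16, Pow(U, 2))))
Add(Add(9, Function('H')(5)), Mul(42, -9)) = Add(Add(9, Add(-1, Mul(16, Pow(5, 2)))), Mul(42, -9)) = Add(Add(9, Add(-1, Mul(16, 25))), -378) = Add(Add(9, Add(-1, 400)), -378) = Add(Add(9, 399), -378) = Add(408, -378) = 30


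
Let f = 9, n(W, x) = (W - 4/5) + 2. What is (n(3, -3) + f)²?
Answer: 4356/25 ≈ 174.24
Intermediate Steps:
n(W, x) = 6/5 + W (n(W, x) = (W - 4*⅕) + 2 = (W - ⅘) + 2 = (-⅘ + W) + 2 = 6/5 + W)
(n(3, -3) + f)² = ((6/5 + 3) + 9)² = (21/5 + 9)² = (66/5)² = 4356/25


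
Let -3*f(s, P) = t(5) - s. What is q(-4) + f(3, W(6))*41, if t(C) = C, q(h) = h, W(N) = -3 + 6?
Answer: -94/3 ≈ -31.333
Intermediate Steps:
W(N) = 3
f(s, P) = -5/3 + s/3 (f(s, P) = -(5 - s)/3 = -5/3 + s/3)
q(-4) + f(3, W(6))*41 = -4 + (-5/3 + (⅓)*3)*41 = -4 + (-5/3 + 1)*41 = -4 - ⅔*41 = -4 - 82/3 = -94/3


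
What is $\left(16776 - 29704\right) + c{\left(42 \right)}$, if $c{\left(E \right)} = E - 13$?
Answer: $-12899$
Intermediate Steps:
$c{\left(E \right)} = -13 + E$ ($c{\left(E \right)} = E - 13 = -13 + E$)
$\left(16776 - 29704\right) + c{\left(42 \right)} = \left(16776 - 29704\right) + \left(-13 + 42\right) = -12928 + 29 = -12899$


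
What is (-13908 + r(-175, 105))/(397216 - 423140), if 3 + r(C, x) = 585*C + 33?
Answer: 116253/25924 ≈ 4.4844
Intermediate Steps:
r(C, x) = 30 + 585*C (r(C, x) = -3 + (585*C + 33) = -3 + (33 + 585*C) = 30 + 585*C)
(-13908 + r(-175, 105))/(397216 - 423140) = (-13908 + (30 + 585*(-175)))/(397216 - 423140) = (-13908 + (30 - 102375))/(-25924) = (-13908 - 102345)*(-1/25924) = -116253*(-1/25924) = 116253/25924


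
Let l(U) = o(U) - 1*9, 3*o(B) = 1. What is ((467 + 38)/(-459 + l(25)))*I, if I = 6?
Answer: -9090/1403 ≈ -6.4790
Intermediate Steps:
o(B) = ⅓ (o(B) = (⅓)*1 = ⅓)
l(U) = -26/3 (l(U) = ⅓ - 1*9 = ⅓ - 9 = -26/3)
((467 + 38)/(-459 + l(25)))*I = ((467 + 38)/(-459 - 26/3))*6 = (505/(-1403/3))*6 = (505*(-3/1403))*6 = -1515/1403*6 = -9090/1403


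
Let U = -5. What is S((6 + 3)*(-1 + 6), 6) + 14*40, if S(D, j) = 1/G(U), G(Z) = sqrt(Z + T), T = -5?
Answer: 560 - I*sqrt(10)/10 ≈ 560.0 - 0.31623*I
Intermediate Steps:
G(Z) = sqrt(-5 + Z) (G(Z) = sqrt(Z - 5) = sqrt(-5 + Z))
S(D, j) = -I*sqrt(10)/10 (S(D, j) = 1/(sqrt(-5 - 5)) = 1/(sqrt(-10)) = 1/(I*sqrt(10)) = -I*sqrt(10)/10)
S((6 + 3)*(-1 + 6), 6) + 14*40 = -I*sqrt(10)/10 + 14*40 = -I*sqrt(10)/10 + 560 = 560 - I*sqrt(10)/10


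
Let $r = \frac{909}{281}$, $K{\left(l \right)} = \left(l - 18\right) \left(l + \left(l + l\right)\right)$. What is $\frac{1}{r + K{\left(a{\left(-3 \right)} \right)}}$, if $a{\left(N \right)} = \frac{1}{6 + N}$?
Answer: $- \frac{843}{12166} \approx -0.069291$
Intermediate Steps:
$K{\left(l \right)} = 3 l \left(-18 + l\right)$ ($K{\left(l \right)} = \left(-18 + l\right) \left(l + 2 l\right) = \left(-18 + l\right) 3 l = 3 l \left(-18 + l\right)$)
$r = \frac{909}{281}$ ($r = 909 \cdot \frac{1}{281} = \frac{909}{281} \approx 3.2349$)
$\frac{1}{r + K{\left(a{\left(-3 \right)} \right)}} = \frac{1}{\frac{909}{281} + \frac{3 \left(-18 + \frac{1}{6 - 3}\right)}{6 - 3}} = \frac{1}{\frac{909}{281} + \frac{3 \left(-18 + \frac{1}{3}\right)}{3}} = \frac{1}{\frac{909}{281} + 3 \cdot \frac{1}{3} \left(-18 + \frac{1}{3}\right)} = \frac{1}{\frac{909}{281} + 3 \cdot \frac{1}{3} \left(- \frac{53}{3}\right)} = \frac{1}{\frac{909}{281} - \frac{53}{3}} = \frac{1}{- \frac{12166}{843}} = - \frac{843}{12166}$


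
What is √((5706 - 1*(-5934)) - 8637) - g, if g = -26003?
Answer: 26003 + √3003 ≈ 26058.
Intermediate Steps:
√((5706 - 1*(-5934)) - 8637) - g = √((5706 - 1*(-5934)) - 8637) - 1*(-26003) = √((5706 + 5934) - 8637) + 26003 = √(11640 - 8637) + 26003 = √3003 + 26003 = 26003 + √3003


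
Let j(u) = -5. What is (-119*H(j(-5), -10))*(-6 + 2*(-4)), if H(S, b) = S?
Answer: -8330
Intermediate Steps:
(-119*H(j(-5), -10))*(-6 + 2*(-4)) = (-119*(-5))*(-6 + 2*(-4)) = 595*(-6 - 8) = 595*(-14) = -8330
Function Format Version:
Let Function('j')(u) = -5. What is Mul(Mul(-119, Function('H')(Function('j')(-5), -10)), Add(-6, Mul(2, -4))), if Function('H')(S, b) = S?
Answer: -8330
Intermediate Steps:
Mul(Mul(-119, Function('H')(Function('j')(-5), -10)), Add(-6, Mul(2, -4))) = Mul(Mul(-119, -5), Add(-6, Mul(2, -4))) = Mul(595, Add(-6, -8)) = Mul(595, -14) = -8330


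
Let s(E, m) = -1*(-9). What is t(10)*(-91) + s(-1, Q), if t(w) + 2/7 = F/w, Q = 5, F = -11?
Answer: 1351/10 ≈ 135.10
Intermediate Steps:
s(E, m) = 9
t(w) = -2/7 - 11/w
t(10)*(-91) + s(-1, Q) = (-2/7 - 11/10)*(-91) + 9 = -97/70*(-91) + 9 = 1261/10 + 9 = 1351/10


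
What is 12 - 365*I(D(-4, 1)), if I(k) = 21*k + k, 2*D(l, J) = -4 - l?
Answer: 12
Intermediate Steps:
D(l, J) = -2 - l/2 (D(l, J) = (-4 - l)/2 = -2 - l/2)
I(k) = 22*k
12 - 365*I(D(-4, 1)) = 12 - 8030*(-2 - 1/2*(-4)) = 12 - 8030*(-2 + 2) = 12 - 8030*0 = 12 - 365*0 = 12 + 0 = 12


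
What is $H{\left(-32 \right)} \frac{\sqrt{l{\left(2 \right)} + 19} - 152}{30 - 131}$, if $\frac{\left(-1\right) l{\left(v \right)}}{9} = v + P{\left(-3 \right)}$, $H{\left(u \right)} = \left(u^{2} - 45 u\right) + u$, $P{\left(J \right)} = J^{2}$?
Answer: $\frac{369664}{101} - \frac{9728 i \sqrt{5}}{101} \approx 3660.0 - 215.37 i$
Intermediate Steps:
$H{\left(u \right)} = u^{2} - 44 u$
$l{\left(v \right)} = -81 - 9 v$ ($l{\left(v \right)} = - 9 \left(v + \left(-3\right)^{2}\right) = - 9 \left(v + 9\right) = - 9 \left(9 + v\right) = -81 - 9 v$)
$H{\left(-32 \right)} \frac{\sqrt{l{\left(2 \right)} + 19} - 152}{30 - 131} = - 32 \left(-44 - 32\right) \frac{\sqrt{\left(-81 - 18\right) + 19} - 152}{30 - 131} = \left(-32\right) \left(-76\right) \frac{\sqrt{\left(-81 - 18\right) + 19} - 152}{-101} = 2432 \left(\sqrt{-99 + 19} - 152\right) \left(- \frac{1}{101}\right) = 2432 \left(\sqrt{-80} - 152\right) \left(- \frac{1}{101}\right) = 2432 \left(4 i \sqrt{5} - 152\right) \left(- \frac{1}{101}\right) = 2432 \left(-152 + 4 i \sqrt{5}\right) \left(- \frac{1}{101}\right) = 2432 \left(\frac{152}{101} - \frac{4 i \sqrt{5}}{101}\right) = \frac{369664}{101} - \frac{9728 i \sqrt{5}}{101}$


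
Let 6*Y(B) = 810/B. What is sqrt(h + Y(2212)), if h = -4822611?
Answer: I*sqrt(5899191314541)/1106 ≈ 2196.0*I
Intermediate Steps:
Y(B) = 135/B (Y(B) = (810/B)/6 = 135/B)
sqrt(h + Y(2212)) = sqrt(-4822611 + 135/2212) = sqrt(-10667615397/2212) = I*sqrt(5899191314541)/1106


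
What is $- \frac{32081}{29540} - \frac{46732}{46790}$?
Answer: $- \frac{41164761}{19745380} \approx -2.0848$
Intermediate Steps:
$- \frac{32081}{29540} - \frac{46732}{46790} = \left(-32081\right) \frac{1}{29540} - \frac{23366}{23395} = - \frac{4583}{4220} - \frac{23366}{23395} = - \frac{41164761}{19745380}$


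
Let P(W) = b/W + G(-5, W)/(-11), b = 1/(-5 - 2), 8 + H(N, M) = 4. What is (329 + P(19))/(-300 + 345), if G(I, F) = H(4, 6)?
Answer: 160616/21945 ≈ 7.3190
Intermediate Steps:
H(N, M) = -4 (H(N, M) = -8 + 4 = -4)
b = -⅐ (b = 1/(-7) = -⅐ ≈ -0.14286)
G(I, F) = -4
P(W) = 4/11 - 1/(7*W) (P(W) = -1/(7*W) - 4/(-11) = -1/(7*W) - 4*(-1/11) = -1/(7*W) + 4/11 = 4/11 - 1/(7*W))
(329 + P(19))/(-300 + 345) = (329 + (1/77)*(-11 + 28*19)/19)/(-300 + 345) = (329 + (1/77)*(1/19)*(-11 + 532))/45 = (329 + (1/77)*(1/19)*521)*(1/45) = (329 + 521/1463)*(1/45) = (481848/1463)*(1/45) = 160616/21945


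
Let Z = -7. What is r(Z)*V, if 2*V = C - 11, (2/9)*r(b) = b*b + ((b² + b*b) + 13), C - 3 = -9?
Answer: -6120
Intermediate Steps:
C = -6 (C = 3 - 9 = -6)
r(b) = 117/2 + 27*b²/2 (r(b) = 9*(b*b + ((b² + b*b) + 13))/2 = 9*(b² + ((b² + b²) + 13))/2 = 9*(b² + (2*b² + 13))/2 = 9*(b² + (13 + 2*b²))/2 = 9*(13 + 3*b²)/2 = 117/2 + 27*b²/2)
V = -17/2 (V = (-6 - 11)/2 = (½)*(-17) = -17/2 ≈ -8.5000)
r(Z)*V = (117/2 + (27/2)*(-7)²)*(-17/2) = (117/2 + (27/2)*49)*(-17/2) = (117/2 + 1323/2)*(-17/2) = 720*(-17/2) = -6120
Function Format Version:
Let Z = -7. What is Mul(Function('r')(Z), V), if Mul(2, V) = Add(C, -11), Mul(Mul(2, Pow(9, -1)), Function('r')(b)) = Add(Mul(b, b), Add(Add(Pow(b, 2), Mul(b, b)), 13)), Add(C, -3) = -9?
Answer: -6120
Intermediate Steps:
C = -6 (C = Add(3, -9) = -6)
Function('r')(b) = Add(Rational(117, 2), Mul(Rational(27, 2), Pow(b, 2))) (Function('r')(b) = Mul(Rational(9, 2), Add(Mul(b, b), Add(Add(Pow(b, 2), Mul(b, b)), 13))) = Mul(Rational(9, 2), Add(Pow(b, 2), Add(Add(Pow(b, 2), Pow(b, 2)), 13))) = Mul(Rational(9, 2), Add(Pow(b, 2), Add(Mul(2, Pow(b, 2)), 13))) = Mul(Rational(9, 2), Add(Pow(b, 2), Add(13, Mul(2, Pow(b, 2))))) = Mul(Rational(9, 2), Add(13, Mul(3, Pow(b, 2)))) = Add(Rational(117, 2), Mul(Rational(27, 2), Pow(b, 2))))
V = Rational(-17, 2) (V = Mul(Rational(1, 2), Add(-6, -11)) = Mul(Rational(1, 2), -17) = Rational(-17, 2) ≈ -8.5000)
Mul(Function('r')(Z), V) = Mul(Add(Rational(117, 2), Mul(Rational(27, 2), Pow(-7, 2))), Rational(-17, 2)) = Mul(Add(Rational(117, 2), Mul(Rational(27, 2), 49)), Rational(-17, 2)) = Mul(Add(Rational(117, 2), Rational(1323, 2)), Rational(-17, 2)) = Mul(720, Rational(-17, 2)) = -6120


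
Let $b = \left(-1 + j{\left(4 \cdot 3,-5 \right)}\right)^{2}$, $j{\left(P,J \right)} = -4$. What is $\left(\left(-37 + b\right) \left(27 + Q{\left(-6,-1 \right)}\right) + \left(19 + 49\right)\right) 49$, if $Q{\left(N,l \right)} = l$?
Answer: $-11956$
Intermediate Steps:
$b = 25$ ($b = \left(-1 - 4\right)^{2} = \left(-5\right)^{2} = 25$)
$\left(\left(-37 + b\right) \left(27 + Q{\left(-6,-1 \right)}\right) + \left(19 + 49\right)\right) 49 = \left(\left(-37 + 25\right) \left(27 - 1\right) + \left(19 + 49\right)\right) 49 = \left(\left(-12\right) 26 + 68\right) 49 = \left(-312 + 68\right) 49 = \left(-244\right) 49 = -11956$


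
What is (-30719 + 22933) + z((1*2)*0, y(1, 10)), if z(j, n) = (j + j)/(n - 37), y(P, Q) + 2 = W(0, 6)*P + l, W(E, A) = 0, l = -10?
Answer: -7786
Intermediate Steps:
y(P, Q) = -12 (y(P, Q) = -2 + (0*P - 10) = -2 + (0 - 10) = -2 - 10 = -12)
z(j, n) = 2*j/(-37 + n) (z(j, n) = (2*j)/(-37 + n) = 2*j/(-37 + n))
(-30719 + 22933) + z((1*2)*0, y(1, 10)) = (-30719 + 22933) + 2*((1*2)*0)/(-37 - 12) = -7786 + 2*(2*0)/(-49) = -7786 + 2*0*(-1/49) = -7786 + 0 = -7786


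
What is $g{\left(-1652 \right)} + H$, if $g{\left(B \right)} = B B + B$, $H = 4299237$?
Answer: $7026689$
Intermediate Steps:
$g{\left(B \right)} = B + B^{2}$ ($g{\left(B \right)} = B^{2} + B = B + B^{2}$)
$g{\left(-1652 \right)} + H = - 1652 \left(1 - 1652\right) + 4299237 = \left(-1652\right) \left(-1651\right) + 4299237 = 2727452 + 4299237 = 7026689$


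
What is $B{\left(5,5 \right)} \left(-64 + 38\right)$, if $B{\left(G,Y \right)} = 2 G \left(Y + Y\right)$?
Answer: $-2600$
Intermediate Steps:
$B{\left(G,Y \right)} = 4 G Y$ ($B{\left(G,Y \right)} = 2 G 2 Y = 4 G Y$)
$B{\left(5,5 \right)} \left(-64 + 38\right) = 4 \cdot 5 \cdot 5 \left(-64 + 38\right) = 100 \left(-26\right) = -2600$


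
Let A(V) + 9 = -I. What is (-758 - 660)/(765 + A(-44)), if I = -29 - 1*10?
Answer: -1418/795 ≈ -1.7836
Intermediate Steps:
I = -39 (I = -29 - 10 = -39)
A(V) = 30 (A(V) = -9 - 1*(-39) = -9 + 39 = 30)
(-758 - 660)/(765 + A(-44)) = (-758 - 660)/(765 + 30) = -1418/795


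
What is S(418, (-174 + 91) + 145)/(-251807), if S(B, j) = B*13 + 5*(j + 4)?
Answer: -5764/251807 ≈ -0.022891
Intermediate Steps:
S(B, j) = 20 + 5*j + 13*B (S(B, j) = 13*B + 5*(4 + j) = 13*B + (20 + 5*j) = 20 + 5*j + 13*B)
S(418, (-174 + 91) + 145)/(-251807) = (20 + 5*((-174 + 91) + 145) + 13*418)/(-251807) = (20 + 5*(-83 + 145) + 5434)*(-1/251807) = (20 + 5*62 + 5434)*(-1/251807) = (20 + 310 + 5434)*(-1/251807) = 5764*(-1/251807) = -5764/251807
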